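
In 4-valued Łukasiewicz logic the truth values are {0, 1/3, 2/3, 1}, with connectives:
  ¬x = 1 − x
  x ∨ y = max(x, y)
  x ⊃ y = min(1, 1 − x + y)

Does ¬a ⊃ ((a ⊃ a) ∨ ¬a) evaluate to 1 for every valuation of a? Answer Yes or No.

Yes

a = 0 ↦ 1
a = 1/3 ↦ 1
a = 2/3 ↦ 1
a = 1 ↦ 1
Every assignment gives a value ≥ 1.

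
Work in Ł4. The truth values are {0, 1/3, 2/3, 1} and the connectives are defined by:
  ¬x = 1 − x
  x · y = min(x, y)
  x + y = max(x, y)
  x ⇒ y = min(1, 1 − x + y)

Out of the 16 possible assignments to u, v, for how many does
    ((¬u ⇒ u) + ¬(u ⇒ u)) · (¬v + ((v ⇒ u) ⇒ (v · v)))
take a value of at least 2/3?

12

u = 0, v = 0 ↦ 0  <
u = 0, v = 1/3 ↦ 0  <
u = 0, v = 2/3 ↦ 0  <
u = 0, v = 1 ↦ 0  <
u = 1/3, v = 0 ↦ 2/3  ≥
u = 1/3, v = 1/3 ↦ 2/3  ≥
u = 1/3, v = 2/3 ↦ 2/3  ≥
u = 1/3, v = 1 ↦ 2/3  ≥
u = 2/3, v = 0 ↦ 1  ≥
u = 2/3, v = 1/3 ↦ 2/3  ≥
u = 2/3, v = 2/3 ↦ 2/3  ≥
u = 2/3, v = 1 ↦ 1  ≥
u = 1, v = 0 ↦ 1  ≥
u = 1, v = 1/3 ↦ 2/3  ≥
u = 1, v = 2/3 ↦ 2/3  ≥
u = 1, v = 1 ↦ 1  ≥
So 12 of the 16 assignments meet the threshold.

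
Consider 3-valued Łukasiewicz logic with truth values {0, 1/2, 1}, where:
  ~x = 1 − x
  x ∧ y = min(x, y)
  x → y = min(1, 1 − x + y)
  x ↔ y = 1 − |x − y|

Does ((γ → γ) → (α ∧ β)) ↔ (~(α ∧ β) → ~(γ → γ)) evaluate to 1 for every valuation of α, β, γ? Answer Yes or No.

Yes

At α = 1, β = 0, γ = 1/2, for instance:
γ → γ = 1/2 → 1/2 = 1
α ∧ β = 1 ∧ 0 = 0
(γ → γ) → (α ∧ β) = 1 → 0 = 0
~(α ∧ β) = ~0 = 1
~(γ → γ) = ~1 = 0
~(α ∧ β) → ~(γ → γ) = 1 → 0 = 0
((γ → γ) → (α ∧ β)) ↔ (~(α ∧ β) → ~(γ → γ)) = 0 ↔ 0 = 1
and checking the remaining 26 assignments likewise gives ≥ 1 in every case.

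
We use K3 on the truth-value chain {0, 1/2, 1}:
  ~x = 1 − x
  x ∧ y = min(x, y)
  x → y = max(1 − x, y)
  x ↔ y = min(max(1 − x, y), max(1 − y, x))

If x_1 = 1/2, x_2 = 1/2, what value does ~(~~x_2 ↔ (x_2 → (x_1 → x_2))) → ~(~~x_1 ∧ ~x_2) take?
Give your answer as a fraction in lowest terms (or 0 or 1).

~x_2 = ~1/2 = 1/2
~~x_2 = ~1/2 = 1/2
x_1 → x_2 = 1/2 → 1/2 = 1/2
x_2 → (x_1 → x_2) = 1/2 → 1/2 = 1/2
~~x_2 ↔ (x_2 → (x_1 → x_2)) = 1/2 ↔ 1/2 = 1/2
~(~~x_2 ↔ (x_2 → (x_1 → x_2))) = ~1/2 = 1/2
~x_1 = ~1/2 = 1/2
~~x_1 = ~1/2 = 1/2
~x_2 = ~1/2 = 1/2
~~x_1 ∧ ~x_2 = 1/2 ∧ 1/2 = 1/2
~(~~x_1 ∧ ~x_2) = ~1/2 = 1/2
~(~~x_2 ↔ (x_2 → (x_1 → x_2))) → ~(~~x_1 ∧ ~x_2) = 1/2 → 1/2 = 1/2

1/2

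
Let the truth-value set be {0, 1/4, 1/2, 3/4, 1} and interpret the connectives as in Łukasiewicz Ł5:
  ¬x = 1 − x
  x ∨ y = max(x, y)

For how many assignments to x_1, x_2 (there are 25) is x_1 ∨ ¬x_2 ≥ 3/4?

16

value 1: 9 assignments (counts)
value 3/4: 7 assignments (counts)
value 1/2: 5 assignments
value 1/4: 3 assignments
value 0: 1 assignment
So 16 of the 25 assignments meet the threshold.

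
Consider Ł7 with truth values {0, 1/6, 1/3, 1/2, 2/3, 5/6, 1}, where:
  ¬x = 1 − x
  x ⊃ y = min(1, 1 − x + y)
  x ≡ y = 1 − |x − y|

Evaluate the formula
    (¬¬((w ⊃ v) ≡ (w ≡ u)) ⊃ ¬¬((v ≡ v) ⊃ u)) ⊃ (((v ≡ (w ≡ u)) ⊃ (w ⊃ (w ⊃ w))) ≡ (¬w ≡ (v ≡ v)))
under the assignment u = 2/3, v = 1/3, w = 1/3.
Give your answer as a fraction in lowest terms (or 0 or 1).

2/3

w ⊃ v = 1/3 ⊃ 1/3 = 1
w ≡ u = 1/3 ≡ 2/3 = 2/3
(w ⊃ v) ≡ (w ≡ u) = 1 ≡ 2/3 = 2/3
¬((w ⊃ v) ≡ (w ≡ u)) = ¬2/3 = 1/3
¬¬((w ⊃ v) ≡ (w ≡ u)) = ¬1/3 = 2/3
v ≡ v = 1/3 ≡ 1/3 = 1
(v ≡ v) ⊃ u = 1 ⊃ 2/3 = 2/3
¬((v ≡ v) ⊃ u) = ¬2/3 = 1/3
¬¬((v ≡ v) ⊃ u) = ¬1/3 = 2/3
¬¬((w ⊃ v) ≡ (w ≡ u)) ⊃ ¬¬((v ≡ v) ⊃ u) = 2/3 ⊃ 2/3 = 1
w ≡ u = 1/3 ≡ 2/3 = 2/3
v ≡ (w ≡ u) = 1/3 ≡ 2/3 = 2/3
w ⊃ w = 1/3 ⊃ 1/3 = 1
w ⊃ (w ⊃ w) = 1/3 ⊃ 1 = 1
(v ≡ (w ≡ u)) ⊃ (w ⊃ (w ⊃ w)) = 2/3 ⊃ 1 = 1
¬w = ¬1/3 = 2/3
v ≡ v = 1/3 ≡ 1/3 = 1
¬w ≡ (v ≡ v) = 2/3 ≡ 1 = 2/3
((v ≡ (w ≡ u)) ⊃ (w ⊃ (w ⊃ w))) ≡ (¬w ≡ (v ≡ v)) = 1 ≡ 2/3 = 2/3
(¬¬((w ⊃ v) ≡ (w ≡ u)) ⊃ ¬¬((v ≡ v) ⊃ u)) ⊃ (((v ≡ (w ≡ u)) ⊃ (w ⊃ (w ⊃ w))) ≡ (¬w ≡ (v ≡ v))) = 1 ⊃ 2/3 = 2/3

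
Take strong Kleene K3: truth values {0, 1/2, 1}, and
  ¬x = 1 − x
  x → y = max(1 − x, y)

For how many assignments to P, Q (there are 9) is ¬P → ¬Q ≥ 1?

P = 0, Q = 0 ↦ 1  ≥
P = 0, Q = 1/2 ↦ 1/2  <
P = 0, Q = 1 ↦ 0  <
P = 1/2, Q = 0 ↦ 1  ≥
P = 1/2, Q = 1/2 ↦ 1/2  <
P = 1/2, Q = 1 ↦ 1/2  <
P = 1, Q = 0 ↦ 1  ≥
P = 1, Q = 1/2 ↦ 1  ≥
P = 1, Q = 1 ↦ 1  ≥
So 5 of the 9 assignments meet the threshold.

5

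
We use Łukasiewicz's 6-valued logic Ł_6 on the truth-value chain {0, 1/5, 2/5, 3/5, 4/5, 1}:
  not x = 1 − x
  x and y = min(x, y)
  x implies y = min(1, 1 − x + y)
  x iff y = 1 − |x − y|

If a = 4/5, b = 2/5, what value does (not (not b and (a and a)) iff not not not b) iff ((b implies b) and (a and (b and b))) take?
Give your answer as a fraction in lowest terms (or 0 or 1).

3/5

not b = not 2/5 = 3/5
a and a = 4/5 and 4/5 = 4/5
not b and (a and a) = 3/5 and 4/5 = 3/5
not (not b and (a and a)) = not 3/5 = 2/5
not b = not 2/5 = 3/5
not not b = not 3/5 = 2/5
not not not b = not 2/5 = 3/5
not (not b and (a and a)) iff not not not b = 2/5 iff 3/5 = 4/5
b implies b = 2/5 implies 2/5 = 1
b and b = 2/5 and 2/5 = 2/5
a and (b and b) = 4/5 and 2/5 = 2/5
(b implies b) and (a and (b and b)) = 1 and 2/5 = 2/5
(not (not b and (a and a)) iff not not not b) iff ((b implies b) and (a and (b and b))) = 4/5 iff 2/5 = 3/5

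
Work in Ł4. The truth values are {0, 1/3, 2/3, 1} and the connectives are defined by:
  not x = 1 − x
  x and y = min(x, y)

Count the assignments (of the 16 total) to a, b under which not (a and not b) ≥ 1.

7

a = 0, b = 0 ↦ 1  ≥
a = 0, b = 1/3 ↦ 1  ≥
a = 0, b = 2/3 ↦ 1  ≥
a = 0, b = 1 ↦ 1  ≥
a = 1/3, b = 0 ↦ 2/3  <
a = 1/3, b = 1/3 ↦ 2/3  <
a = 1/3, b = 2/3 ↦ 2/3  <
a = 1/3, b = 1 ↦ 1  ≥
a = 2/3, b = 0 ↦ 1/3  <
a = 2/3, b = 1/3 ↦ 1/3  <
a = 2/3, b = 2/3 ↦ 2/3  <
a = 2/3, b = 1 ↦ 1  ≥
a = 1, b = 0 ↦ 0  <
a = 1, b = 1/3 ↦ 1/3  <
a = 1, b = 2/3 ↦ 2/3  <
a = 1, b = 1 ↦ 1  ≥
So 7 of the 16 assignments meet the threshold.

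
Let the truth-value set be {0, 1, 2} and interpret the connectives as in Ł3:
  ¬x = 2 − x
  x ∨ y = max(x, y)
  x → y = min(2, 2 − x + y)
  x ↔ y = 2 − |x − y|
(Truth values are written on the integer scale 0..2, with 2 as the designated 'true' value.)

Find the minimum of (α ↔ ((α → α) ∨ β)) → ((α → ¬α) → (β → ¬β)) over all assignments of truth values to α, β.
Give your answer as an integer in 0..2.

1

Take α = 1, β = 2:
α → α = 1 → 1 = 2
(α → α) ∨ β = 2 ∨ 2 = 2
α ↔ ((α → α) ∨ β) = 1 ↔ 2 = 1
¬α = ¬1 = 1
α → ¬α = 1 → 1 = 2
¬β = ¬2 = 0
β → ¬β = 2 → 0 = 0
(α → ¬α) → (β → ¬β) = 2 → 0 = 0
(α ↔ ((α → α) ∨ β)) → ((α → ¬α) → (β → ¬β)) = 1 → 0 = 1
No assignment yields a value below 1, so this is the minimum.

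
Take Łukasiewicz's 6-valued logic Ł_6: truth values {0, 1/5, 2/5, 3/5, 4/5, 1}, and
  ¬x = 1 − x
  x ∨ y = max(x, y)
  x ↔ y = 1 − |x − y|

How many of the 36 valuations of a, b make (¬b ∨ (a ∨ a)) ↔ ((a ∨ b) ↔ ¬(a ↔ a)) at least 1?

12

value 1: 12 assignments (counts)
value 4/5: 6 assignments
value 3/5: 4 assignments
value 2/5: 6 assignments
value 1/5: 2 assignments
value 0: 6 assignments
So 12 of the 36 assignments meet the threshold.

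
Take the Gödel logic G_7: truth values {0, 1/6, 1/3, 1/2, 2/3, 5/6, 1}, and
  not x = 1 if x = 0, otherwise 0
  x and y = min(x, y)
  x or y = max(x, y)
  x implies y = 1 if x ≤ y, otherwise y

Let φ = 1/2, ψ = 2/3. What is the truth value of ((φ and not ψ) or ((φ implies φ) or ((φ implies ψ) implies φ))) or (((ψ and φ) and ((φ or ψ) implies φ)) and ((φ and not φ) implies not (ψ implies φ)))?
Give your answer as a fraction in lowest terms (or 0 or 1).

not ψ = not 2/3 = 0
φ and not ψ = 1/2 and 0 = 0
φ implies φ = 1/2 implies 1/2 = 1
φ implies ψ = 1/2 implies 2/3 = 1
(φ implies ψ) implies φ = 1 implies 1/2 = 1/2
(φ implies φ) or ((φ implies ψ) implies φ) = 1 or 1/2 = 1
(φ and not ψ) or ((φ implies φ) or ((φ implies ψ) implies φ)) = 0 or 1 = 1
ψ and φ = 2/3 and 1/2 = 1/2
φ or ψ = 1/2 or 2/3 = 2/3
(φ or ψ) implies φ = 2/3 implies 1/2 = 1/2
(ψ and φ) and ((φ or ψ) implies φ) = 1/2 and 1/2 = 1/2
not φ = not 1/2 = 0
φ and not φ = 1/2 and 0 = 0
ψ implies φ = 2/3 implies 1/2 = 1/2
not (ψ implies φ) = not 1/2 = 0
(φ and not φ) implies not (ψ implies φ) = 0 implies 0 = 1
((ψ and φ) and ((φ or ψ) implies φ)) and ((φ and not φ) implies not (ψ implies φ)) = 1/2 and 1 = 1/2
((φ and not ψ) or ((φ implies φ) or ((φ implies ψ) implies φ))) or (((ψ and φ) and ((φ or ψ) implies φ)) and ((φ and not φ) implies not (ψ implies φ))) = 1 or 1/2 = 1

1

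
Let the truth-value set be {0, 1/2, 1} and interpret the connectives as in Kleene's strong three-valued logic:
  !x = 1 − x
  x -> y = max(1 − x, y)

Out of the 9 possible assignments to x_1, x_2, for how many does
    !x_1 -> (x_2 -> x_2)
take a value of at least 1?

x_1 = 0, x_2 = 0 ↦ 1  ≥
x_1 = 0, x_2 = 1/2 ↦ 1/2  <
x_1 = 0, x_2 = 1 ↦ 1  ≥
x_1 = 1/2, x_2 = 0 ↦ 1  ≥
x_1 = 1/2, x_2 = 1/2 ↦ 1/2  <
x_1 = 1/2, x_2 = 1 ↦ 1  ≥
x_1 = 1, x_2 = 0 ↦ 1  ≥
x_1 = 1, x_2 = 1/2 ↦ 1  ≥
x_1 = 1, x_2 = 1 ↦ 1  ≥
So 7 of the 9 assignments meet the threshold.

7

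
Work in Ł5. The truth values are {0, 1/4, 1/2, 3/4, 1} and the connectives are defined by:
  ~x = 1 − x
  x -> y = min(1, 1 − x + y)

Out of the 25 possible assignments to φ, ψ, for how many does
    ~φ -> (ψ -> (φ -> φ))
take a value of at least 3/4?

value 1: 25 assignments (counts)
So 25 of the 25 assignments meet the threshold.

25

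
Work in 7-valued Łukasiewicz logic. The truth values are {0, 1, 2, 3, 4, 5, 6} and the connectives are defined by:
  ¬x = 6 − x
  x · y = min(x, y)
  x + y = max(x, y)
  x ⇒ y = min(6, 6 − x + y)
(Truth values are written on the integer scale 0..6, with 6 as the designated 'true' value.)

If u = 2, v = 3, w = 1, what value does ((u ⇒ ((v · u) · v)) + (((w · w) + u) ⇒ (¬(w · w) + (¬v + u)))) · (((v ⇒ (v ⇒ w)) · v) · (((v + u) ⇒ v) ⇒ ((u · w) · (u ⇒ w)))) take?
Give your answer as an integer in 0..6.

v · u = 3 · 2 = 2
(v · u) · v = 2 · 3 = 2
u ⇒ ((v · u) · v) = 2 ⇒ 2 = 6
w · w = 1 · 1 = 1
(w · w) + u = 1 + 2 = 2
w · w = 1 · 1 = 1
¬(w · w) = ¬1 = 5
¬v = ¬3 = 3
¬v + u = 3 + 2 = 3
¬(w · w) + (¬v + u) = 5 + 3 = 5
((w · w) + u) ⇒ (¬(w · w) + (¬v + u)) = 2 ⇒ 5 = 6
(u ⇒ ((v · u) · v)) + (((w · w) + u) ⇒ (¬(w · w) + (¬v + u))) = 6 + 6 = 6
v ⇒ w = 3 ⇒ 1 = 4
v ⇒ (v ⇒ w) = 3 ⇒ 4 = 6
(v ⇒ (v ⇒ w)) · v = 6 · 3 = 3
v + u = 3 + 2 = 3
(v + u) ⇒ v = 3 ⇒ 3 = 6
u · w = 2 · 1 = 1
u ⇒ w = 2 ⇒ 1 = 5
(u · w) · (u ⇒ w) = 1 · 5 = 1
((v + u) ⇒ v) ⇒ ((u · w) · (u ⇒ w)) = 6 ⇒ 1 = 1
((v ⇒ (v ⇒ w)) · v) · (((v + u) ⇒ v) ⇒ ((u · w) · (u ⇒ w))) = 3 · 1 = 1
((u ⇒ ((v · u) · v)) + (((w · w) + u) ⇒ (¬(w · w) + (¬v + u)))) · (((v ⇒ (v ⇒ w)) · v) · (((v + u) ⇒ v) ⇒ ((u · w) · (u ⇒ w)))) = 6 · 1 = 1

1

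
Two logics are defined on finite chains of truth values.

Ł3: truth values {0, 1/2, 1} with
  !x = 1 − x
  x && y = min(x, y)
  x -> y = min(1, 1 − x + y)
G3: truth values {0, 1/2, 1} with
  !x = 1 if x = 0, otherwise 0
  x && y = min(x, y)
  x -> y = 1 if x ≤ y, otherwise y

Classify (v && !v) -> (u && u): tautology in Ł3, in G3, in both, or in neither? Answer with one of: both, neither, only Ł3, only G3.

only G3

In Ł3: at u = 0, v = 1/2 the value is 1/2 — not a tautology.
In G3: every assignment gives 1 — tautology.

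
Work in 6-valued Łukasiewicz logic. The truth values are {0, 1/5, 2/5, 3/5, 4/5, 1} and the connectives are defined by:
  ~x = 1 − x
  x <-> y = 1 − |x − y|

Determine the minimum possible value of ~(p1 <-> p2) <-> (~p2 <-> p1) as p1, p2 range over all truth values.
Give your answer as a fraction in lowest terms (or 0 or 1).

1/5

Take p1 = 2/5, p2 = 2/5:
p1 <-> p2 = 2/5 <-> 2/5 = 1
~(p1 <-> p2) = ~1 = 0
~p2 = ~2/5 = 3/5
~p2 <-> p1 = 3/5 <-> 2/5 = 4/5
~(p1 <-> p2) <-> (~p2 <-> p1) = 0 <-> 4/5 = 1/5
No assignment yields a value below 1/5, so this is the minimum.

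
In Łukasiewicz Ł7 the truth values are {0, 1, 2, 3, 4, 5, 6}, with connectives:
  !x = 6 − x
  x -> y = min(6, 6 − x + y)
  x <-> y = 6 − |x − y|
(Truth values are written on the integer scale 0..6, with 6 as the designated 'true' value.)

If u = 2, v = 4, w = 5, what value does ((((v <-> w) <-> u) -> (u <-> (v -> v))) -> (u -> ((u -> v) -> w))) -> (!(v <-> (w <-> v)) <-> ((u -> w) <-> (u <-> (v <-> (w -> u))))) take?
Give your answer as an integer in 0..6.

v <-> w = 4 <-> 5 = 5
(v <-> w) <-> u = 5 <-> 2 = 3
v -> v = 4 -> 4 = 6
u <-> (v -> v) = 2 <-> 6 = 2
((v <-> w) <-> u) -> (u <-> (v -> v)) = 3 -> 2 = 5
u -> v = 2 -> 4 = 6
(u -> v) -> w = 6 -> 5 = 5
u -> ((u -> v) -> w) = 2 -> 5 = 6
(((v <-> w) <-> u) -> (u <-> (v -> v))) -> (u -> ((u -> v) -> w)) = 5 -> 6 = 6
w <-> v = 5 <-> 4 = 5
v <-> (w <-> v) = 4 <-> 5 = 5
!(v <-> (w <-> v)) = !5 = 1
u -> w = 2 -> 5 = 6
w -> u = 5 -> 2 = 3
v <-> (w -> u) = 4 <-> 3 = 5
u <-> (v <-> (w -> u)) = 2 <-> 5 = 3
(u -> w) <-> (u <-> (v <-> (w -> u))) = 6 <-> 3 = 3
!(v <-> (w <-> v)) <-> ((u -> w) <-> (u <-> (v <-> (w -> u)))) = 1 <-> 3 = 4
((((v <-> w) <-> u) -> (u <-> (v -> v))) -> (u -> ((u -> v) -> w))) -> (!(v <-> (w <-> v)) <-> ((u -> w) <-> (u <-> (v <-> (w -> u))))) = 6 -> 4 = 4

4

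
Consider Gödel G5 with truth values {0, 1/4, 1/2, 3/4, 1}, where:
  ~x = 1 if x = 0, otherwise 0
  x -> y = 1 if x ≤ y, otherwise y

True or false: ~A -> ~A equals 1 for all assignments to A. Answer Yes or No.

Yes

A = 0 ↦ 1
A = 1/4 ↦ 1
A = 1/2 ↦ 1
A = 3/4 ↦ 1
A = 1 ↦ 1
Every assignment gives a value ≥ 1.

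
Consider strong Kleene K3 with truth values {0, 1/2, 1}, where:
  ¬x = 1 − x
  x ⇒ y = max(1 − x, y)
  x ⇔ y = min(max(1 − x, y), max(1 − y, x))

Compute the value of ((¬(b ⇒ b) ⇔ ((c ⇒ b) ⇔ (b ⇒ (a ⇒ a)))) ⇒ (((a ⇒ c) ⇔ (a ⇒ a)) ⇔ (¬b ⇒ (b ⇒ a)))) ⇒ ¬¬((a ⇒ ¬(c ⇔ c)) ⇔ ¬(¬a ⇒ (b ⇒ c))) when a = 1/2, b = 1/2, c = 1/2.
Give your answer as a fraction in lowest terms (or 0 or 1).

b ⇒ b = 1/2 ⇒ 1/2 = 1/2
¬(b ⇒ b) = ¬1/2 = 1/2
c ⇒ b = 1/2 ⇒ 1/2 = 1/2
a ⇒ a = 1/2 ⇒ 1/2 = 1/2
b ⇒ (a ⇒ a) = 1/2 ⇒ 1/2 = 1/2
(c ⇒ b) ⇔ (b ⇒ (a ⇒ a)) = 1/2 ⇔ 1/2 = 1/2
¬(b ⇒ b) ⇔ ((c ⇒ b) ⇔ (b ⇒ (a ⇒ a))) = 1/2 ⇔ 1/2 = 1/2
a ⇒ c = 1/2 ⇒ 1/2 = 1/2
a ⇒ a = 1/2 ⇒ 1/2 = 1/2
(a ⇒ c) ⇔ (a ⇒ a) = 1/2 ⇔ 1/2 = 1/2
¬b = ¬1/2 = 1/2
b ⇒ a = 1/2 ⇒ 1/2 = 1/2
¬b ⇒ (b ⇒ a) = 1/2 ⇒ 1/2 = 1/2
((a ⇒ c) ⇔ (a ⇒ a)) ⇔ (¬b ⇒ (b ⇒ a)) = 1/2 ⇔ 1/2 = 1/2
(¬(b ⇒ b) ⇔ ((c ⇒ b) ⇔ (b ⇒ (a ⇒ a)))) ⇒ (((a ⇒ c) ⇔ (a ⇒ a)) ⇔ (¬b ⇒ (b ⇒ a))) = 1/2 ⇒ 1/2 = 1/2
c ⇔ c = 1/2 ⇔ 1/2 = 1/2
¬(c ⇔ c) = ¬1/2 = 1/2
a ⇒ ¬(c ⇔ c) = 1/2 ⇒ 1/2 = 1/2
¬a = ¬1/2 = 1/2
b ⇒ c = 1/2 ⇒ 1/2 = 1/2
¬a ⇒ (b ⇒ c) = 1/2 ⇒ 1/2 = 1/2
¬(¬a ⇒ (b ⇒ c)) = ¬1/2 = 1/2
(a ⇒ ¬(c ⇔ c)) ⇔ ¬(¬a ⇒ (b ⇒ c)) = 1/2 ⇔ 1/2 = 1/2
¬((a ⇒ ¬(c ⇔ c)) ⇔ ¬(¬a ⇒ (b ⇒ c))) = ¬1/2 = 1/2
¬¬((a ⇒ ¬(c ⇔ c)) ⇔ ¬(¬a ⇒ (b ⇒ c))) = ¬1/2 = 1/2
((¬(b ⇒ b) ⇔ ((c ⇒ b) ⇔ (b ⇒ (a ⇒ a)))) ⇒ (((a ⇒ c) ⇔ (a ⇒ a)) ⇔ (¬b ⇒ (b ⇒ a)))) ⇒ ¬¬((a ⇒ ¬(c ⇔ c)) ⇔ ¬(¬a ⇒ (b ⇒ c))) = 1/2 ⇒ 1/2 = 1/2

1/2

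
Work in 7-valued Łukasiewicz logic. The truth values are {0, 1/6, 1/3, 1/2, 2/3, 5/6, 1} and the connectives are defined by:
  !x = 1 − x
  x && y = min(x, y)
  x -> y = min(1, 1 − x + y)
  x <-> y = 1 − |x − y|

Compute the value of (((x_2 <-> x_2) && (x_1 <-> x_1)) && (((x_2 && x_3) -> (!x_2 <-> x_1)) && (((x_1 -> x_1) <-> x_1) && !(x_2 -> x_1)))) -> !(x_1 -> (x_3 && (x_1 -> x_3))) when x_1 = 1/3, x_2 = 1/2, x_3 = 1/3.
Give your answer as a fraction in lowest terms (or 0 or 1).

5/6

x_2 <-> x_2 = 1/2 <-> 1/2 = 1
x_1 <-> x_1 = 1/3 <-> 1/3 = 1
(x_2 <-> x_2) && (x_1 <-> x_1) = 1 && 1 = 1
x_2 && x_3 = 1/2 && 1/3 = 1/3
!x_2 = !1/2 = 1/2
!x_2 <-> x_1 = 1/2 <-> 1/3 = 5/6
(x_2 && x_3) -> (!x_2 <-> x_1) = 1/3 -> 5/6 = 1
x_1 -> x_1 = 1/3 -> 1/3 = 1
(x_1 -> x_1) <-> x_1 = 1 <-> 1/3 = 1/3
x_2 -> x_1 = 1/2 -> 1/3 = 5/6
!(x_2 -> x_1) = !5/6 = 1/6
((x_1 -> x_1) <-> x_1) && !(x_2 -> x_1) = 1/3 && 1/6 = 1/6
((x_2 && x_3) -> (!x_2 <-> x_1)) && (((x_1 -> x_1) <-> x_1) && !(x_2 -> x_1)) = 1 && 1/6 = 1/6
((x_2 <-> x_2) && (x_1 <-> x_1)) && (((x_2 && x_3) -> (!x_2 <-> x_1)) && (((x_1 -> x_1) <-> x_1) && !(x_2 -> x_1))) = 1 && 1/6 = 1/6
x_1 -> x_3 = 1/3 -> 1/3 = 1
x_3 && (x_1 -> x_3) = 1/3 && 1 = 1/3
x_1 -> (x_3 && (x_1 -> x_3)) = 1/3 -> 1/3 = 1
!(x_1 -> (x_3 && (x_1 -> x_3))) = !1 = 0
(((x_2 <-> x_2) && (x_1 <-> x_1)) && (((x_2 && x_3) -> (!x_2 <-> x_1)) && (((x_1 -> x_1) <-> x_1) && !(x_2 -> x_1)))) -> !(x_1 -> (x_3 && (x_1 -> x_3))) = 1/6 -> 0 = 5/6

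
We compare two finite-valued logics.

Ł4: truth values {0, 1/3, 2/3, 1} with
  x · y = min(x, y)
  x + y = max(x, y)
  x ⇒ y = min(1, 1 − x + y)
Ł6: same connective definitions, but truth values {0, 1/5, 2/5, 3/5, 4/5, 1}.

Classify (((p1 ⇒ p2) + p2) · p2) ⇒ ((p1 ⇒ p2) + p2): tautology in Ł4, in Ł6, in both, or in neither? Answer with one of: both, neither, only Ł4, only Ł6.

In Ł4: every assignment gives 1 — tautology.
In Ł6: every assignment gives 1 — tautology.

both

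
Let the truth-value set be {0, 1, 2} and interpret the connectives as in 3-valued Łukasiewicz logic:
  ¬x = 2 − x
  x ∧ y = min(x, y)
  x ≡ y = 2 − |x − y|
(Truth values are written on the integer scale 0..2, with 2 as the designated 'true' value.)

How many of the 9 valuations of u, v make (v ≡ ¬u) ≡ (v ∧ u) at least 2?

3

u = 0, v = 0 ↦ 2  ≥
u = 0, v = 1 ↦ 1  <
u = 0, v = 2 ↦ 0  <
u = 1, v = 0 ↦ 1  <
u = 1, v = 1 ↦ 1  <
u = 1, v = 2 ↦ 2  ≥
u = 2, v = 0 ↦ 0  <
u = 2, v = 1 ↦ 2  ≥
u = 2, v = 2 ↦ 0  <
So 3 of the 9 assignments meet the threshold.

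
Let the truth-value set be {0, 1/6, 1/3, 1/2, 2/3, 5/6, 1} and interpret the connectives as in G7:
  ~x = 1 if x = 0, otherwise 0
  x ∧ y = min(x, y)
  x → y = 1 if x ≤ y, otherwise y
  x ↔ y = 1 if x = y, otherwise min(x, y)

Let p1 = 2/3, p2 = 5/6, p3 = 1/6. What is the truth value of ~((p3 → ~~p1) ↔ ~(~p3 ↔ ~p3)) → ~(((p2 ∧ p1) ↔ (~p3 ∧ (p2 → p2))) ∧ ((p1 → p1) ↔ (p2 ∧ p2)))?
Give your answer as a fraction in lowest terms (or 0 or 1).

~p1 = ~2/3 = 0
~~p1 = ~0 = 1
p3 → ~~p1 = 1/6 → 1 = 1
~p3 = ~1/6 = 0
~p3 = ~1/6 = 0
~p3 ↔ ~p3 = 0 ↔ 0 = 1
~(~p3 ↔ ~p3) = ~1 = 0
(p3 → ~~p1) ↔ ~(~p3 ↔ ~p3) = 1 ↔ 0 = 0
~((p3 → ~~p1) ↔ ~(~p3 ↔ ~p3)) = ~0 = 1
p2 ∧ p1 = 5/6 ∧ 2/3 = 2/3
~p3 = ~1/6 = 0
p2 → p2 = 5/6 → 5/6 = 1
~p3 ∧ (p2 → p2) = 0 ∧ 1 = 0
(p2 ∧ p1) ↔ (~p3 ∧ (p2 → p2)) = 2/3 ↔ 0 = 0
p1 → p1 = 2/3 → 2/3 = 1
p2 ∧ p2 = 5/6 ∧ 5/6 = 5/6
(p1 → p1) ↔ (p2 ∧ p2) = 1 ↔ 5/6 = 5/6
((p2 ∧ p1) ↔ (~p3 ∧ (p2 → p2))) ∧ ((p1 → p1) ↔ (p2 ∧ p2)) = 0 ∧ 5/6 = 0
~(((p2 ∧ p1) ↔ (~p3 ∧ (p2 → p2))) ∧ ((p1 → p1) ↔ (p2 ∧ p2))) = ~0 = 1
~((p3 → ~~p1) ↔ ~(~p3 ↔ ~p3)) → ~(((p2 ∧ p1) ↔ (~p3 ∧ (p2 → p2))) ∧ ((p1 → p1) ↔ (p2 ∧ p2))) = 1 → 1 = 1

1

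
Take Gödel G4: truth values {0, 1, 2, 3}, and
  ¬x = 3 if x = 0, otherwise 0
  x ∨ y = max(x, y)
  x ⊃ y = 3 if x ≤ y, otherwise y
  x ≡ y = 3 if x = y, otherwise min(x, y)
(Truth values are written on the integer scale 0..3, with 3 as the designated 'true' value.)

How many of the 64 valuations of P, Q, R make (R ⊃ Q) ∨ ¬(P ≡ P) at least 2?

value 3: 40 assignments (counts)
value 2: 4 assignments (counts)
value 1: 8 assignments
value 0: 12 assignments
So 44 of the 64 assignments meet the threshold.

44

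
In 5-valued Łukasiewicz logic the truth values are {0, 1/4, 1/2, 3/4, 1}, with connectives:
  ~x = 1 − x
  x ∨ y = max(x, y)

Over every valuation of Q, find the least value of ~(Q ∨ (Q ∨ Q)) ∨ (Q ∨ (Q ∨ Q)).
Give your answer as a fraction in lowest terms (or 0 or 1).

Take Q = 1/2:
Q ∨ Q = 1/2 ∨ 1/2 = 1/2
Q ∨ (Q ∨ Q) = 1/2 ∨ 1/2 = 1/2
~(Q ∨ (Q ∨ Q)) = ~1/2 = 1/2
Q ∨ Q = 1/2 ∨ 1/2 = 1/2
Q ∨ (Q ∨ Q) = 1/2 ∨ 1/2 = 1/2
~(Q ∨ (Q ∨ Q)) ∨ (Q ∨ (Q ∨ Q)) = 1/2 ∨ 1/2 = 1/2
No assignment yields a value below 1/2, so this is the minimum.

1/2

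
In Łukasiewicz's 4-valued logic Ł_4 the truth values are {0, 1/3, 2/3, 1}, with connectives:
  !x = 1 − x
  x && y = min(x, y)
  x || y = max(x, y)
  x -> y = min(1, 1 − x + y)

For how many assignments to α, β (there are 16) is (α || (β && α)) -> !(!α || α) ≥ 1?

8

α = 0, β = 0 ↦ 1  ≥
α = 0, β = 1/3 ↦ 1  ≥
α = 0, β = 2/3 ↦ 1  ≥
α = 0, β = 1 ↦ 1  ≥
α = 1/3, β = 0 ↦ 1  ≥
α = 1/3, β = 1/3 ↦ 1  ≥
α = 1/3, β = 2/3 ↦ 1  ≥
α = 1/3, β = 1 ↦ 1  ≥
α = 2/3, β = 0 ↦ 2/3  <
α = 2/3, β = 1/3 ↦ 2/3  <
α = 2/3, β = 2/3 ↦ 2/3  <
α = 2/3, β = 1 ↦ 2/3  <
α = 1, β = 0 ↦ 0  <
α = 1, β = 1/3 ↦ 0  <
α = 1, β = 2/3 ↦ 0  <
α = 1, β = 1 ↦ 0  <
So 8 of the 16 assignments meet the threshold.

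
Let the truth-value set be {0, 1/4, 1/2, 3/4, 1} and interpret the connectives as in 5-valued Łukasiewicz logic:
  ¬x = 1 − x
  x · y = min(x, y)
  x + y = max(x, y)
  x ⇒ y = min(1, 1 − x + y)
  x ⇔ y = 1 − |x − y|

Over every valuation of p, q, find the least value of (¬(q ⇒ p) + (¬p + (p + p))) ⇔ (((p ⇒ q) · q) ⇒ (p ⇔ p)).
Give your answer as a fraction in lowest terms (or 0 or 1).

Take p = 1/2, q = 0:
q ⇒ p = 0 ⇒ 1/2 = 1
¬(q ⇒ p) = ¬1 = 0
¬p = ¬1/2 = 1/2
p + p = 1/2 + 1/2 = 1/2
¬p + (p + p) = 1/2 + 1/2 = 1/2
¬(q ⇒ p) + (¬p + (p + p)) = 0 + 1/2 = 1/2
p ⇒ q = 1/2 ⇒ 0 = 1/2
(p ⇒ q) · q = 1/2 · 0 = 0
p ⇔ p = 1/2 ⇔ 1/2 = 1
((p ⇒ q) · q) ⇒ (p ⇔ p) = 0 ⇒ 1 = 1
(¬(q ⇒ p) + (¬p + (p + p))) ⇔ (((p ⇒ q) · q) ⇒ (p ⇔ p)) = 1/2 ⇔ 1 = 1/2
No assignment yields a value below 1/2, so this is the minimum.

1/2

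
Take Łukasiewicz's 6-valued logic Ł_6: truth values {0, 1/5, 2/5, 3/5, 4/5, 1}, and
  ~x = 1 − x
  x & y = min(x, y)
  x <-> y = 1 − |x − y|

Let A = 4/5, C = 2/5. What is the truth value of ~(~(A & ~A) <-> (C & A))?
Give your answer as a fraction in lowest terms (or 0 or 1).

2/5

~A = ~4/5 = 1/5
A & ~A = 4/5 & 1/5 = 1/5
~(A & ~A) = ~1/5 = 4/5
C & A = 2/5 & 4/5 = 2/5
~(A & ~A) <-> (C & A) = 4/5 <-> 2/5 = 3/5
~(~(A & ~A) <-> (C & A)) = ~3/5 = 2/5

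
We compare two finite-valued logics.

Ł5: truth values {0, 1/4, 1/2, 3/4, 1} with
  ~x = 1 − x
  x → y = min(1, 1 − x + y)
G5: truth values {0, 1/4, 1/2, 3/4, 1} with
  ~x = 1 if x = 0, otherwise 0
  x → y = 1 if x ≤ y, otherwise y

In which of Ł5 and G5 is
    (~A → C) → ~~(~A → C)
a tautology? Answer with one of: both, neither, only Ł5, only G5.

both

In Ł5: every assignment gives 1 — tautology.
In G5: every assignment gives 1 — tautology.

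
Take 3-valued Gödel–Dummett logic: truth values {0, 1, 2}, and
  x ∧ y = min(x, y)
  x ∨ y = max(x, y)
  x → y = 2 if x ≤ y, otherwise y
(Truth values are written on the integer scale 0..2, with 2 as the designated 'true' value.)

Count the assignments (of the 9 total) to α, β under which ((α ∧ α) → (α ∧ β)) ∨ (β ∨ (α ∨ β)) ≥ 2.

8

α = 0, β = 0 ↦ 2  ≥
α = 0, β = 1 ↦ 2  ≥
α = 0, β = 2 ↦ 2  ≥
α = 1, β = 0 ↦ 1  <
α = 1, β = 1 ↦ 2  ≥
α = 1, β = 2 ↦ 2  ≥
α = 2, β = 0 ↦ 2  ≥
α = 2, β = 1 ↦ 2  ≥
α = 2, β = 2 ↦ 2  ≥
So 8 of the 9 assignments meet the threshold.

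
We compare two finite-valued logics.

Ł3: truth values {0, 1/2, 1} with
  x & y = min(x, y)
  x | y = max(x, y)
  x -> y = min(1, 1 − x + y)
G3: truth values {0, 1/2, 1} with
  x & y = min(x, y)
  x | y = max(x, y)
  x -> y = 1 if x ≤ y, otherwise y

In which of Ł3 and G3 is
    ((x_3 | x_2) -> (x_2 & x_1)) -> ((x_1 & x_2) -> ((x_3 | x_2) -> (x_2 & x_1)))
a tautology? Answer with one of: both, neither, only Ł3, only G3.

In Ł3: every assignment gives 1 — tautology.
In G3: every assignment gives 1 — tautology.

both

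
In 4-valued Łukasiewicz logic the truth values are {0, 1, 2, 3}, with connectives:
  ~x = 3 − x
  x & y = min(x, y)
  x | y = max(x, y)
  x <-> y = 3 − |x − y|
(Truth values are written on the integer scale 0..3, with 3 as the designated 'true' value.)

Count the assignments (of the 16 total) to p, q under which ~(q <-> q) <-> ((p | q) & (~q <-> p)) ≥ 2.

7

p = 0, q = 0 ↦ 3  ≥
p = 0, q = 1 ↦ 2  ≥
p = 0, q = 2 ↦ 1  <
p = 0, q = 3 ↦ 0  <
p = 1, q = 0 ↦ 2  ≥
p = 1, q = 1 ↦ 2  ≥
p = 1, q = 2 ↦ 1  <
p = 1, q = 3 ↦ 1  <
p = 2, q = 0 ↦ 1  <
p = 2, q = 1 ↦ 1  <
p = 2, q = 2 ↦ 1  <
p = 2, q = 3 ↦ 2  ≥
p = 3, q = 0 ↦ 0  <
p = 3, q = 1 ↦ 1  <
p = 3, q = 2 ↦ 2  ≥
p = 3, q = 3 ↦ 3  ≥
So 7 of the 16 assignments meet the threshold.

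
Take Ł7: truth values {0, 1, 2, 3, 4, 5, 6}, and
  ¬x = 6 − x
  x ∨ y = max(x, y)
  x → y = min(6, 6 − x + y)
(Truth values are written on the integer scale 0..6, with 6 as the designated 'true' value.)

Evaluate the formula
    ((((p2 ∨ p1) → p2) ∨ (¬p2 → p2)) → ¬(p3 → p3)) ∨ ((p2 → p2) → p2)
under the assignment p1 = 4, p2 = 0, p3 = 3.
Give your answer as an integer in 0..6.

4

p2 ∨ p1 = 0 ∨ 4 = 4
(p2 ∨ p1) → p2 = 4 → 0 = 2
¬p2 = ¬0 = 6
¬p2 → p2 = 6 → 0 = 0
((p2 ∨ p1) → p2) ∨ (¬p2 → p2) = 2 ∨ 0 = 2
p3 → p3 = 3 → 3 = 6
¬(p3 → p3) = ¬6 = 0
(((p2 ∨ p1) → p2) ∨ (¬p2 → p2)) → ¬(p3 → p3) = 2 → 0 = 4
p2 → p2 = 0 → 0 = 6
(p2 → p2) → p2 = 6 → 0 = 0
((((p2 ∨ p1) → p2) ∨ (¬p2 → p2)) → ¬(p3 → p3)) ∨ ((p2 → p2) → p2) = 4 ∨ 0 = 4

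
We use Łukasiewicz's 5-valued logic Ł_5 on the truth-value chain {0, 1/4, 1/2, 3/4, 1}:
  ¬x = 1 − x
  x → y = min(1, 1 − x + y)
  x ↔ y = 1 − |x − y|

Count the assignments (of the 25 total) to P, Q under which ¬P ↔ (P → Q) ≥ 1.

9

value 1: 9 assignments (counts)
value 3/4: 7 assignments
value 1/2: 5 assignments
value 1/4: 3 assignments
value 0: 1 assignment
So 9 of the 25 assignments meet the threshold.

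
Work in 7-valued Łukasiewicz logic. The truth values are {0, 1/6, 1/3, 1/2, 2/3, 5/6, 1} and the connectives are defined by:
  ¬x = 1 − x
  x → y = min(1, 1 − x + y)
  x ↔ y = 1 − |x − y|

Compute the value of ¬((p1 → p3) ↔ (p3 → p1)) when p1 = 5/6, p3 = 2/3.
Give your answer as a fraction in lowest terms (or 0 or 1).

p1 → p3 = 5/6 → 2/3 = 5/6
p3 → p1 = 2/3 → 5/6 = 1
(p1 → p3) ↔ (p3 → p1) = 5/6 ↔ 1 = 5/6
¬((p1 → p3) ↔ (p3 → p1)) = ¬5/6 = 1/6

1/6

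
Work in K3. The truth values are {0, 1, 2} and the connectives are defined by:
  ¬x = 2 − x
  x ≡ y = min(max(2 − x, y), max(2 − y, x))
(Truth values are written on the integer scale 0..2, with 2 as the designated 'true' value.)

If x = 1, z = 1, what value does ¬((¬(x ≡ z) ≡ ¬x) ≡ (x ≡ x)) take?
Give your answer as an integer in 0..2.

1

x ≡ z = 1 ≡ 1 = 1
¬(x ≡ z) = ¬1 = 1
¬x = ¬1 = 1
¬(x ≡ z) ≡ ¬x = 1 ≡ 1 = 1
x ≡ x = 1 ≡ 1 = 1
(¬(x ≡ z) ≡ ¬x) ≡ (x ≡ x) = 1 ≡ 1 = 1
¬((¬(x ≡ z) ≡ ¬x) ≡ (x ≡ x)) = ¬1 = 1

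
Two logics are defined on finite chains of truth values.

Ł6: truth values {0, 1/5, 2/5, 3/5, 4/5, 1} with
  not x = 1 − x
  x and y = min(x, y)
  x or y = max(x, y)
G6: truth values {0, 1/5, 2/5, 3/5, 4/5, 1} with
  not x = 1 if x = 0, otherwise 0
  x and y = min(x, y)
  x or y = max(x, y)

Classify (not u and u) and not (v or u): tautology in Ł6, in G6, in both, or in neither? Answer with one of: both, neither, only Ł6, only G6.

In Ł6: at u = 0, v = 0 the value is 0 — not a tautology.
In G6: at u = 0, v = 0 the value is 0 — not a tautology.

neither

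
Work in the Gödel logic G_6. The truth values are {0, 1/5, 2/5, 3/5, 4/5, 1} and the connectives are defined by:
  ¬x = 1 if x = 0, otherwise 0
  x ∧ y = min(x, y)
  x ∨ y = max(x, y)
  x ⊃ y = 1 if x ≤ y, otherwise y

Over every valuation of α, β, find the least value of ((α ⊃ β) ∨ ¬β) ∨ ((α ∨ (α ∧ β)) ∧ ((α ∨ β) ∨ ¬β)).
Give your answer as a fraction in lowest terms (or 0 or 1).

2/5

Take α = 2/5, β = 1/5:
α ⊃ β = 2/5 ⊃ 1/5 = 1/5
¬β = ¬1/5 = 0
(α ⊃ β) ∨ ¬β = 1/5 ∨ 0 = 1/5
α ∧ β = 2/5 ∧ 1/5 = 1/5
α ∨ (α ∧ β) = 2/5 ∨ 1/5 = 2/5
α ∨ β = 2/5 ∨ 1/5 = 2/5
¬β = ¬1/5 = 0
(α ∨ β) ∨ ¬β = 2/5 ∨ 0 = 2/5
(α ∨ (α ∧ β)) ∧ ((α ∨ β) ∨ ¬β) = 2/5 ∧ 2/5 = 2/5
((α ⊃ β) ∨ ¬β) ∨ ((α ∨ (α ∧ β)) ∧ ((α ∨ β) ∨ ¬β)) = 1/5 ∨ 2/5 = 2/5
No assignment yields a value below 2/5, so this is the minimum.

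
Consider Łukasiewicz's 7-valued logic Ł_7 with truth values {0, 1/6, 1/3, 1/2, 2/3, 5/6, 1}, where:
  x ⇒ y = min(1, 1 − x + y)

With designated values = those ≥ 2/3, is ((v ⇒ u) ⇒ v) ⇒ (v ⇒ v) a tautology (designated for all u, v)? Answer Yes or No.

Yes

At u = 5/6, v = 5/6, for instance:
v ⇒ u = 5/6 ⇒ 5/6 = 1
(v ⇒ u) ⇒ v = 1 ⇒ 5/6 = 5/6
v ⇒ v = 5/6 ⇒ 5/6 = 1
((v ⇒ u) ⇒ v) ⇒ (v ⇒ v) = 5/6 ⇒ 1 = 1
and checking the remaining 48 assignments likewise gives ≥ 2/3 in every case.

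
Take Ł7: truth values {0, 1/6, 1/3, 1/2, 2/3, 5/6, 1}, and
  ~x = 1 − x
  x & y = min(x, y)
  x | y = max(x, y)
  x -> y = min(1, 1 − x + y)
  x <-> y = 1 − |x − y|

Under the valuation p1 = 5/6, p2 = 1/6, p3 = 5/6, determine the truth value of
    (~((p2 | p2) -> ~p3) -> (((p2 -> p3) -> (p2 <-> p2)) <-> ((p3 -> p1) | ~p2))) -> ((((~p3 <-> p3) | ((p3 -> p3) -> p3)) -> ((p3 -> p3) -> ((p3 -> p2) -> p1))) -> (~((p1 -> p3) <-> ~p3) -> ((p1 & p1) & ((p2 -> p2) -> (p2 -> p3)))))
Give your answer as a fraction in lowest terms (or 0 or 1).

p2 | p2 = 1/6 | 1/6 = 1/6
~p3 = ~5/6 = 1/6
(p2 | p2) -> ~p3 = 1/6 -> 1/6 = 1
~((p2 | p2) -> ~p3) = ~1 = 0
p2 -> p3 = 1/6 -> 5/6 = 1
p2 <-> p2 = 1/6 <-> 1/6 = 1
(p2 -> p3) -> (p2 <-> p2) = 1 -> 1 = 1
p3 -> p1 = 5/6 -> 5/6 = 1
~p2 = ~1/6 = 5/6
(p3 -> p1) | ~p2 = 1 | 5/6 = 1
((p2 -> p3) -> (p2 <-> p2)) <-> ((p3 -> p1) | ~p2) = 1 <-> 1 = 1
~((p2 | p2) -> ~p3) -> (((p2 -> p3) -> (p2 <-> p2)) <-> ((p3 -> p1) | ~p2)) = 0 -> 1 = 1
~p3 = ~5/6 = 1/6
~p3 <-> p3 = 1/6 <-> 5/6 = 1/3
p3 -> p3 = 5/6 -> 5/6 = 1
(p3 -> p3) -> p3 = 1 -> 5/6 = 5/6
(~p3 <-> p3) | ((p3 -> p3) -> p3) = 1/3 | 5/6 = 5/6
p3 -> p3 = 5/6 -> 5/6 = 1
p3 -> p2 = 5/6 -> 1/6 = 1/3
(p3 -> p2) -> p1 = 1/3 -> 5/6 = 1
(p3 -> p3) -> ((p3 -> p2) -> p1) = 1 -> 1 = 1
((~p3 <-> p3) | ((p3 -> p3) -> p3)) -> ((p3 -> p3) -> ((p3 -> p2) -> p1)) = 5/6 -> 1 = 1
p1 -> p3 = 5/6 -> 5/6 = 1
~p3 = ~5/6 = 1/6
(p1 -> p3) <-> ~p3 = 1 <-> 1/6 = 1/6
~((p1 -> p3) <-> ~p3) = ~1/6 = 5/6
p1 & p1 = 5/6 & 5/6 = 5/6
p2 -> p2 = 1/6 -> 1/6 = 1
p2 -> p3 = 1/6 -> 5/6 = 1
(p2 -> p2) -> (p2 -> p3) = 1 -> 1 = 1
(p1 & p1) & ((p2 -> p2) -> (p2 -> p3)) = 5/6 & 1 = 5/6
~((p1 -> p3) <-> ~p3) -> ((p1 & p1) & ((p2 -> p2) -> (p2 -> p3))) = 5/6 -> 5/6 = 1
(((~p3 <-> p3) | ((p3 -> p3) -> p3)) -> ((p3 -> p3) -> ((p3 -> p2) -> p1))) -> (~((p1 -> p3) <-> ~p3) -> ((p1 & p1) & ((p2 -> p2) -> (p2 -> p3)))) = 1 -> 1 = 1
(~((p2 | p2) -> ~p3) -> (((p2 -> p3) -> (p2 <-> p2)) <-> ((p3 -> p1) | ~p2))) -> ((((~p3 <-> p3) | ((p3 -> p3) -> p3)) -> ((p3 -> p3) -> ((p3 -> p2) -> p1))) -> (~((p1 -> p3) <-> ~p3) -> ((p1 & p1) & ((p2 -> p2) -> (p2 -> p3))))) = 1 -> 1 = 1

1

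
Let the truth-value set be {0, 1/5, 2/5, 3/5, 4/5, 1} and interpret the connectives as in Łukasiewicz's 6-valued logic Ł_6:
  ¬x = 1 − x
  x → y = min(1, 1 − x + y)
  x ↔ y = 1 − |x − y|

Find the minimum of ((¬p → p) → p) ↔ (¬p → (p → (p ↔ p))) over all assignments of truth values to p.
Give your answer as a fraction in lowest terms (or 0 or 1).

Take p = 2/5:
¬p = ¬2/5 = 3/5
¬p → p = 3/5 → 2/5 = 4/5
(¬p → p) → p = 4/5 → 2/5 = 3/5
¬p = ¬2/5 = 3/5
p ↔ p = 2/5 ↔ 2/5 = 1
p → (p ↔ p) = 2/5 → 1 = 1
¬p → (p → (p ↔ p)) = 3/5 → 1 = 1
((¬p → p) → p) ↔ (¬p → (p → (p ↔ p))) = 3/5 ↔ 1 = 3/5
No assignment yields a value below 3/5, so this is the minimum.

3/5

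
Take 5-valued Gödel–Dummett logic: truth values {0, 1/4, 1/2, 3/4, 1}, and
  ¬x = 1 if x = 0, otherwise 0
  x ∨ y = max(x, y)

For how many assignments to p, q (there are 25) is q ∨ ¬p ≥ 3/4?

value 1: 9 assignments (counts)
value 3/4: 4 assignments (counts)
value 1/2: 4 assignments
value 1/4: 4 assignments
value 0: 4 assignments
So 13 of the 25 assignments meet the threshold.

13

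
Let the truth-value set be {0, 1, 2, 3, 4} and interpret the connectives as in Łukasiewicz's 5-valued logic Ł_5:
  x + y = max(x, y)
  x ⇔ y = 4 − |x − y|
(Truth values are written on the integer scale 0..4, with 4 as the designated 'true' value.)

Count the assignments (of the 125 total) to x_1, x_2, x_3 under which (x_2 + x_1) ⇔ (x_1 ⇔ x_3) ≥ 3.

value 4: 34 assignments (counts)
value 3: 43 assignments (counts)
value 2: 28 assignments
value 1: 13 assignments
value 0: 7 assignments
So 77 of the 125 assignments meet the threshold.

77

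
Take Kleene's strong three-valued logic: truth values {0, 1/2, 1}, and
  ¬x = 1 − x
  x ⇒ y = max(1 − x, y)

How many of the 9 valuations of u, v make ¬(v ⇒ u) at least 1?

u = 0, v = 0 ↦ 0  <
u = 0, v = 1/2 ↦ 1/2  <
u = 0, v = 1 ↦ 1  ≥
u = 1/2, v = 0 ↦ 0  <
u = 1/2, v = 1/2 ↦ 1/2  <
u = 1/2, v = 1 ↦ 1/2  <
u = 1, v = 0 ↦ 0  <
u = 1, v = 1/2 ↦ 0  <
u = 1, v = 1 ↦ 0  <
So 1 of the 9 assignments meets the threshold.

1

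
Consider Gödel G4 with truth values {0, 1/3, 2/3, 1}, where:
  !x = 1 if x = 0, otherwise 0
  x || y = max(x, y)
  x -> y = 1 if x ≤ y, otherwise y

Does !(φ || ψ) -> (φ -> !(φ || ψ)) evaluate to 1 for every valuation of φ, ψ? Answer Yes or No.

Yes

φ = 0, ψ = 0 ↦ 1
φ = 0, ψ = 1/3 ↦ 1
φ = 0, ψ = 2/3 ↦ 1
φ = 0, ψ = 1 ↦ 1
φ = 1/3, ψ = 0 ↦ 1
φ = 1/3, ψ = 1/3 ↦ 1
φ = 1/3, ψ = 2/3 ↦ 1
φ = 1/3, ψ = 1 ↦ 1
φ = 2/3, ψ = 0 ↦ 1
φ = 2/3, ψ = 1/3 ↦ 1
φ = 2/3, ψ = 2/3 ↦ 1
φ = 2/3, ψ = 1 ↦ 1
φ = 1, ψ = 0 ↦ 1
φ = 1, ψ = 1/3 ↦ 1
φ = 1, ψ = 2/3 ↦ 1
φ = 1, ψ = 1 ↦ 1
Every assignment gives a value ≥ 1.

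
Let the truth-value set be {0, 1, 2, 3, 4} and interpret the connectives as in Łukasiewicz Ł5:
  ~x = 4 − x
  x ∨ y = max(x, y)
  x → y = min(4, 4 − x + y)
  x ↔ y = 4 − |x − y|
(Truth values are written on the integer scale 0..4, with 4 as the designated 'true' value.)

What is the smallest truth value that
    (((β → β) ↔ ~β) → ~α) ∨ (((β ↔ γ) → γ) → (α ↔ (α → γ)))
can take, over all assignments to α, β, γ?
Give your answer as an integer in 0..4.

2

Take α = 2, β = 0, γ = 2:
β → β = 0 → 0 = 4
~β = ~0 = 4
(β → β) ↔ ~β = 4 ↔ 4 = 4
~α = ~2 = 2
((β → β) ↔ ~β) → ~α = 4 → 2 = 2
β ↔ γ = 0 ↔ 2 = 2
(β ↔ γ) → γ = 2 → 2 = 4
α → γ = 2 → 2 = 4
α ↔ (α → γ) = 2 ↔ 4 = 2
((β ↔ γ) → γ) → (α ↔ (α → γ)) = 4 → 2 = 2
(((β → β) ↔ ~β) → ~α) ∨ (((β ↔ γ) → γ) → (α ↔ (α → γ))) = 2 ∨ 2 = 2
No assignment yields a value below 2, so this is the minimum.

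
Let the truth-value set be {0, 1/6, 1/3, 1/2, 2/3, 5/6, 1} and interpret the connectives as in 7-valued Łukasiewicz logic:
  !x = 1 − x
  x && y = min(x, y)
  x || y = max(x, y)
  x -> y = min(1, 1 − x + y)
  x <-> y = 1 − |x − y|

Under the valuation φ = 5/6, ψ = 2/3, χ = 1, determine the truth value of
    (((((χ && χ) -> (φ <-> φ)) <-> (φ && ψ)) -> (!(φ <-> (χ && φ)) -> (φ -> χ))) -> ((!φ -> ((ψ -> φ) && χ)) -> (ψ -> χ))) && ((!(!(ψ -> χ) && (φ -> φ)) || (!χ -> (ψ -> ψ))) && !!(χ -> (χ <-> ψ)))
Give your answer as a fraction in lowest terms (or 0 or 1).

2/3

χ && χ = 1 && 1 = 1
φ <-> φ = 5/6 <-> 5/6 = 1
(χ && χ) -> (φ <-> φ) = 1 -> 1 = 1
φ && ψ = 5/6 && 2/3 = 2/3
((χ && χ) -> (φ <-> φ)) <-> (φ && ψ) = 1 <-> 2/3 = 2/3
χ && φ = 1 && 5/6 = 5/6
φ <-> (χ && φ) = 5/6 <-> 5/6 = 1
!(φ <-> (χ && φ)) = !1 = 0
φ -> χ = 5/6 -> 1 = 1
!(φ <-> (χ && φ)) -> (φ -> χ) = 0 -> 1 = 1
(((χ && χ) -> (φ <-> φ)) <-> (φ && ψ)) -> (!(φ <-> (χ && φ)) -> (φ -> χ)) = 2/3 -> 1 = 1
!φ = !5/6 = 1/6
ψ -> φ = 2/3 -> 5/6 = 1
(ψ -> φ) && χ = 1 && 1 = 1
!φ -> ((ψ -> φ) && χ) = 1/6 -> 1 = 1
ψ -> χ = 2/3 -> 1 = 1
(!φ -> ((ψ -> φ) && χ)) -> (ψ -> χ) = 1 -> 1 = 1
((((χ && χ) -> (φ <-> φ)) <-> (φ && ψ)) -> (!(φ <-> (χ && φ)) -> (φ -> χ))) -> ((!φ -> ((ψ -> φ) && χ)) -> (ψ -> χ)) = 1 -> 1 = 1
ψ -> χ = 2/3 -> 1 = 1
!(ψ -> χ) = !1 = 0
φ -> φ = 5/6 -> 5/6 = 1
!(ψ -> χ) && (φ -> φ) = 0 && 1 = 0
!(!(ψ -> χ) && (φ -> φ)) = !0 = 1
!χ = !1 = 0
ψ -> ψ = 2/3 -> 2/3 = 1
!χ -> (ψ -> ψ) = 0 -> 1 = 1
!(!(ψ -> χ) && (φ -> φ)) || (!χ -> (ψ -> ψ)) = 1 || 1 = 1
χ <-> ψ = 1 <-> 2/3 = 2/3
χ -> (χ <-> ψ) = 1 -> 2/3 = 2/3
!(χ -> (χ <-> ψ)) = !2/3 = 1/3
!!(χ -> (χ <-> ψ)) = !1/3 = 2/3
(!(!(ψ -> χ) && (φ -> φ)) || (!χ -> (ψ -> ψ))) && !!(χ -> (χ <-> ψ)) = 1 && 2/3 = 2/3
(((((χ && χ) -> (φ <-> φ)) <-> (φ && ψ)) -> (!(φ <-> (χ && φ)) -> (φ -> χ))) -> ((!φ -> ((ψ -> φ) && χ)) -> (ψ -> χ))) && ((!(!(ψ -> χ) && (φ -> φ)) || (!χ -> (ψ -> ψ))) && !!(χ -> (χ <-> ψ))) = 1 && 2/3 = 2/3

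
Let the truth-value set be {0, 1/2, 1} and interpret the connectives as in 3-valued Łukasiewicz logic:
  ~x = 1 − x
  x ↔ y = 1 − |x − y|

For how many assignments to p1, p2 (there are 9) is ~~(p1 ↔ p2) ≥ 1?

3

p1 = 0, p2 = 0 ↦ 1  ≥
p1 = 0, p2 = 1/2 ↦ 1/2  <
p1 = 0, p2 = 1 ↦ 0  <
p1 = 1/2, p2 = 0 ↦ 1/2  <
p1 = 1/2, p2 = 1/2 ↦ 1  ≥
p1 = 1/2, p2 = 1 ↦ 1/2  <
p1 = 1, p2 = 0 ↦ 0  <
p1 = 1, p2 = 1/2 ↦ 1/2  <
p1 = 1, p2 = 1 ↦ 1  ≥
So 3 of the 9 assignments meet the threshold.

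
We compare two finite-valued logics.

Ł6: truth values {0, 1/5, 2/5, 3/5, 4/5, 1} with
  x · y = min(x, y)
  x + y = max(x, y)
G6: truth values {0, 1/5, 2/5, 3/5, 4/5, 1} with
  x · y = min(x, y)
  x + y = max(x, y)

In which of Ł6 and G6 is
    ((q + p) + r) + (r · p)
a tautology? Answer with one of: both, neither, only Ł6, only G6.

neither

In Ł6: at p = 0, q = 0, r = 0 the value is 0 — not a tautology.
In G6: at p = 0, q = 0, r = 0 the value is 0 — not a tautology.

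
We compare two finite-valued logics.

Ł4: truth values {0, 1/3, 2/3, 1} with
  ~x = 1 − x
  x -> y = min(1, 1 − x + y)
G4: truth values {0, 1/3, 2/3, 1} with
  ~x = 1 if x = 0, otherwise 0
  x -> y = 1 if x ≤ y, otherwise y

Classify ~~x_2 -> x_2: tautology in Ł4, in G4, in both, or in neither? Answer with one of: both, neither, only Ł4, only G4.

In Ł4: every assignment gives 1 — tautology.
In G4: at x_2 = 1/3 the value is 1/3 — not a tautology.

only Ł4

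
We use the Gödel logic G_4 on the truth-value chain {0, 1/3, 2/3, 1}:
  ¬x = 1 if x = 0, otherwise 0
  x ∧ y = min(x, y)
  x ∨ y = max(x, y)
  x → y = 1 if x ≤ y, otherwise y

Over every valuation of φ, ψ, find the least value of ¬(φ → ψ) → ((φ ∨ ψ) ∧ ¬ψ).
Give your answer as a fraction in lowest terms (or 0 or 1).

1/3

Take φ = 1/3, ψ = 0:
φ → ψ = 1/3 → 0 = 0
¬(φ → ψ) = ¬0 = 1
φ ∨ ψ = 1/3 ∨ 0 = 1/3
¬ψ = ¬0 = 1
(φ ∨ ψ) ∧ ¬ψ = 1/3 ∧ 1 = 1/3
¬(φ → ψ) → ((φ ∨ ψ) ∧ ¬ψ) = 1 → 1/3 = 1/3
No assignment yields a value below 1/3, so this is the minimum.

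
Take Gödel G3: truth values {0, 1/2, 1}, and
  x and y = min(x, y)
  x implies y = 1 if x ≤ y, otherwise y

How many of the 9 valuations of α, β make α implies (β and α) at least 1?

6

α = 0, β = 0 ↦ 1  ≥
α = 0, β = 1/2 ↦ 1  ≥
α = 0, β = 1 ↦ 1  ≥
α = 1/2, β = 0 ↦ 0  <
α = 1/2, β = 1/2 ↦ 1  ≥
α = 1/2, β = 1 ↦ 1  ≥
α = 1, β = 0 ↦ 0  <
α = 1, β = 1/2 ↦ 1/2  <
α = 1, β = 1 ↦ 1  ≥
So 6 of the 9 assignments meet the threshold.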